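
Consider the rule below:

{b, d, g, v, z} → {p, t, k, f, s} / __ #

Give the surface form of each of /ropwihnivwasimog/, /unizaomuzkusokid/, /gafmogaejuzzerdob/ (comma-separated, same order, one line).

ropwihnivwasimok, unizaomuzkusokit, gafmogaejuzzerdop

/ropwihnivwasimog/: /g/ is a voiced obstruent in word-final position, so it devoices to [k]. → [ropwihnivwasimok].
/unizaomuzkusokid/: /d/ is a voiced obstruent in word-final position, so it devoices to [t]. → [unizaomuzkusokit].
/gafmogaejuzzerdob/: /b/ is a voiced obstruent in word-final position, so it devoices to [p]. → [gafmogaejuzzerdop].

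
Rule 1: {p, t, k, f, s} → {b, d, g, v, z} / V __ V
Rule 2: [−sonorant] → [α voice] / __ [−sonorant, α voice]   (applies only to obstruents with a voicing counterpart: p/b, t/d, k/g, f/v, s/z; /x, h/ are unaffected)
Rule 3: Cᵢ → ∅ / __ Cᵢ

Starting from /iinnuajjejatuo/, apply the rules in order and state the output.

Rule 1 (intervocalic voicing): /t/ is a voiceless obstruent between vowels /a/ and /u/, so it voices to [d]. /iinnuajjejatuo/ → iinnuajjejaduo.
Rule 2 (regressive voicing assimilation): no segment meets the environment; /iinnuajjejaduo/ is unchanged.
Rule 3 (degemination): /nn/ is a geminate; the first /n/ deletes. /jj/ is a geminate; the first /j/ deletes. /iinnuajjejaduo/ → iinuajejaduo.

iinuajejaduo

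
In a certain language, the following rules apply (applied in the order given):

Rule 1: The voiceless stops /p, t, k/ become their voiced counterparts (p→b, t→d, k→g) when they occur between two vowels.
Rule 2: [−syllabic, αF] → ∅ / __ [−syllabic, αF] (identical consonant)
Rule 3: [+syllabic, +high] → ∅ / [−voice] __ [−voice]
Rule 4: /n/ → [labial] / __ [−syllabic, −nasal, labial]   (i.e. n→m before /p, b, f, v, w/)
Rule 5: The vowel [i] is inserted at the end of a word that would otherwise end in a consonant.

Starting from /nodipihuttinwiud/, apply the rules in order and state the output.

nodibihtimwiudi

Rule 1 (intervocalic voicing): /p/ is a voiceless stop between vowels /i/ and /i/, so it voices to [b]. /nodipihuttinwiud/ → nodibihuttinwiud.
Rule 2 (degemination): /tt/ is a geminate; the first /t/ deletes. /nodibihuttinwiud/ → nodibihutinwiud.
Rule 3 (high vowel syncope): /u/ is a high vowel flanked by voiceless consonants /h/ and /t/, so it deletes. /nodibihutinwiud/ → nodibihtinwiud.
Rule 4 (nasal place assimilation): /n/ precedes the labial consonant /w/, so it assimilates in place to [m]. /nodibihtinwiud/ → nodibihtimwiud.
Rule 5 (final i-epenthesis): the form ends in the consonant /d/, so [i] is inserted word-finally. /nodibihtimwiud/ → nodibihtimwiudi.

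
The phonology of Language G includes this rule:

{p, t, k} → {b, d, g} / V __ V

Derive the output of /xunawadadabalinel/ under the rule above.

xunawadadabalinel

No segment of /xunawadadabalinel/ meets the structural description of the rule, so the form surfaces unchanged.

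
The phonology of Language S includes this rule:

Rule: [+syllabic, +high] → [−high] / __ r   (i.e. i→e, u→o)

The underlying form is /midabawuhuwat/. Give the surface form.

No segment of /midabawuhuwat/ meets the structural description of the rule, so the form surfaces unchanged.

midabawuhuwat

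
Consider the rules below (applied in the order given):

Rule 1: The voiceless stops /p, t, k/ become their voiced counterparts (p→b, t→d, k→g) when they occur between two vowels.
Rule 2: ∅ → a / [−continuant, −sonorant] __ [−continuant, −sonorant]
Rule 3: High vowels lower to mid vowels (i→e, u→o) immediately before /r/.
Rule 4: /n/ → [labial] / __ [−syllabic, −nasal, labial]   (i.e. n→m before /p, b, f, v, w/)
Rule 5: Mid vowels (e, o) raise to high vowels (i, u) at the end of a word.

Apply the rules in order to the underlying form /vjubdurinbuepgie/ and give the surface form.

Rule 1 (intervocalic voicing): no segment meets the environment; /vjubdurinbuepgie/ is unchanged.
Rule 2 (stop-cluster a-epenthesis): /b/ and /d/ form a stop–stop cluster, so [a] is inserted between them. /p/ and /g/ form a stop–stop cluster, so [a] is inserted between them. /vjubdurinbuepgie/ → vjubadurinbuepagie.
Rule 3 (pre-rhotic lowering): /u/ is a high vowel immediately before /r/, so it lowers to [o]. /vjubadurinbuepagie/ → vjubadorinbuepagie.
Rule 4 (nasal place assimilation): /n/ precedes the labial consonant /b/, so it assimilates in place to [m]. /vjubadorinbuepagie/ → vjubadorimbuepagie.
Rule 5 (final vowel raising): /e/ is a mid vowel in word-final position, so it raises to [i]. /vjubadorimbuepagie/ → vjubadorimbuepagii.

vjubadorimbuepagii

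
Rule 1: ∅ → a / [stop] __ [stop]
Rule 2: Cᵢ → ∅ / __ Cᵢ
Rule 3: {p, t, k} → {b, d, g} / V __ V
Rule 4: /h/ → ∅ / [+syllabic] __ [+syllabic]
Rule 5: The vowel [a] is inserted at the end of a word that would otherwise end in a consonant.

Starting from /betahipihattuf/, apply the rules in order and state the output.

Rule 1 (stop-cluster a-epenthesis): /t/ and /t/ form a stop–stop cluster, so [a] is inserted between them. /betahipihattuf/ → betahipihatatuf.
Rule 2 (degemination): no segment meets the environment; /betahipihatatuf/ is unchanged.
Rule 3 (intervocalic voicing): /t/ is a voiceless stop between vowels /e/ and /a/, so it voices to [d]. /p/ is a voiceless stop between vowels /i/ and /i/, so it voices to [b]. /t/ is a voiceless stop between vowels /a/ and /a/, so it voices to [d]. /t/ is a voiceless stop between vowels /a/ and /u/, so it voices to [d]. /betahipihatatuf/ → bedahibihadaduf.
Rule 4 (intervocalic h-deletion): /h/ occurs between vowels /a/ and /i/, so it deletes. /h/ occurs between vowels /i/ and /a/, so it deletes. /bedahibihadaduf/ → bedaibiadaduf.
Rule 5 (final a-epenthesis): the form ends in the consonant /f/, so [a] is inserted word-finally. /bedaibiadaduf/ → bedaibiadadufa.

bedaibiadadufa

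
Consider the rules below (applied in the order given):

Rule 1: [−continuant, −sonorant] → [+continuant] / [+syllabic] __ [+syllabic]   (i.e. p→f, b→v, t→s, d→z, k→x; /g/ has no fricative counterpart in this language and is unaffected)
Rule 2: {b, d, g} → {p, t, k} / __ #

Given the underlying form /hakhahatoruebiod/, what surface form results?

hakhahasorueviot

Rule 1 (intervocalic spirantization): /t/ is a stop between vowels /a/ and /o/, so it spirantizes to the fricative [s]. /b/ is a stop between vowels /e/ and /i/, so it spirantizes to the fricative [v]. /hakhahatoruebiod/ → hakhahasorueviod.
Rule 2 (final devoicing): /d/ is a voiced stop in word-final position, so it devoices to [t]. /hakhahasorueviod/ → hakhahasorueviot.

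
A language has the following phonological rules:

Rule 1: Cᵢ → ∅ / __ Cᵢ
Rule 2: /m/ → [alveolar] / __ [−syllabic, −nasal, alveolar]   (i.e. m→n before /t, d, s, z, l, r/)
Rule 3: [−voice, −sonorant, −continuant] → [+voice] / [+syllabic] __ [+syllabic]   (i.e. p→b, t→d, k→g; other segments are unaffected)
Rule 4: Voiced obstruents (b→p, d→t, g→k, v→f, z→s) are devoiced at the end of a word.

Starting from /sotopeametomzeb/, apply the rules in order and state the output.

Rule 1 (degemination): no segment meets the environment; /sotopeametomzeb/ is unchanged.
Rule 2 (nasal place assimilation): /m/ precedes the alveolar consonant /z/, so it assimilates in place to [n]. /sotopeametomzeb/ → sotopeametonzeb.
Rule 3 (intervocalic voicing): /t/ is a voiceless stop between vowels /o/ and /o/, so it voices to [d]. /p/ is a voiceless stop between vowels /o/ and /e/, so it voices to [b]. /t/ is a voiceless stop between vowels /e/ and /o/, so it voices to [d]. /sotopeametonzeb/ → sodobeamedonzeb.
Rule 4 (final devoicing): /b/ is a voiced obstruent in word-final position, so it devoices to [p]. /sodobeamedonzeb/ → sodobeamedonzep.

sodobeamedonzep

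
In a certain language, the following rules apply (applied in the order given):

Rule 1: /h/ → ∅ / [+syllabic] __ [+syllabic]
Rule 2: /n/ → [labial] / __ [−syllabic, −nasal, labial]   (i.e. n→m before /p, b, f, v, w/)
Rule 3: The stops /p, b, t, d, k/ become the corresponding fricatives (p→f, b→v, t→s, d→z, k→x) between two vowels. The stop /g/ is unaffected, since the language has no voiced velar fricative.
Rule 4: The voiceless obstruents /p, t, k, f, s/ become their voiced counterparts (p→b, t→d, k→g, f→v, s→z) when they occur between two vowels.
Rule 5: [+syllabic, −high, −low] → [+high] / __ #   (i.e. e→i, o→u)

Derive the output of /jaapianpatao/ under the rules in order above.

Rule 1 (intervocalic h-deletion): no segment meets the environment; /jaapianpatao/ is unchanged.
Rule 2 (nasal place assimilation): /n/ precedes the labial consonant /p/, so it assimilates in place to [m]. /jaapianpatao/ → jaapiampatao.
Rule 3 (intervocalic spirantization): /p/ is a stop between vowels /a/ and /i/, so it spirantizes to the fricative [f]. /t/ is a stop between vowels /a/ and /a/, so it spirantizes to the fricative [s]. /jaapiampatao/ → jaafiampasao.
Rule 4 (intervocalic voicing): /f/ is a voiceless obstruent between vowels /a/ and /i/, so it voices to [v]. /s/ is a voiceless obstruent between vowels /a/ and /a/, so it voices to [z]. /jaafiampasao/ → jaaviampazao.
Rule 5 (final vowel raising): /o/ is a mid vowel in word-final position, so it raises to [u]. /jaaviampazao/ → jaaviampazau.

jaaviampazau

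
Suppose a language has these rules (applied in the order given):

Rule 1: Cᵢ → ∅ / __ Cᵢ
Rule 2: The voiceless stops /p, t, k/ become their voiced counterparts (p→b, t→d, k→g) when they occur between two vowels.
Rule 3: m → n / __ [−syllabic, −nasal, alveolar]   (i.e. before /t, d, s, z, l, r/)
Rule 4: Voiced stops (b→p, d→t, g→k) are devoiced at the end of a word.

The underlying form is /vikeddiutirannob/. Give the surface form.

Rule 1 (degemination): /dd/ is a geminate; the first /d/ deletes. /nn/ is a geminate; the first /n/ deletes. /vikeddiutirannob/ → vikediutiranob.
Rule 2 (intervocalic voicing): /k/ is a voiceless stop between vowels /i/ and /e/, so it voices to [g]. /t/ is a voiceless stop between vowels /u/ and /i/, so it voices to [d]. /vikediutiranob/ → vigediudiranob.
Rule 3 (nasal place assimilation): no segment meets the environment; /vigediudiranob/ is unchanged.
Rule 4 (final devoicing): /b/ is a voiced stop in word-final position, so it devoices to [p]. /vigediudiranob/ → vigediudiranop.

vigediudiranop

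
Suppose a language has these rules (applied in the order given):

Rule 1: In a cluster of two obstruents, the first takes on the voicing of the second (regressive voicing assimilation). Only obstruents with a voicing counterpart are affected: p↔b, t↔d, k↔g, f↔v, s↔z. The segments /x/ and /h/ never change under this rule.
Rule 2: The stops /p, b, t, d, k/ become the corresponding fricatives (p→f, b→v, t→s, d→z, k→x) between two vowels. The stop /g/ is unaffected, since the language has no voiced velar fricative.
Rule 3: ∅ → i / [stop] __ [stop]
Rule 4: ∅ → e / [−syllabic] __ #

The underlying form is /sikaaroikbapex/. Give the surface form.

Rule 1 (regressive voicing assimilation): /k/ precedes the voiced obstruent /b/, so it voices to [g] by assimilation. /sikaaroikbapex/ → sikaaroigbapex.
Rule 2 (intervocalic spirantization): /k/ is a stop between vowels /i/ and /a/, so it spirantizes to the fricative [x]. /p/ is a stop between vowels /a/ and /e/, so it spirantizes to the fricative [f]. /sikaaroigbapex/ → sixaaroigbafex.
Rule 3 (stop-cluster i-epenthesis): /g/ and /b/ form a stop–stop cluster, so [i] is inserted between them. /sixaaroigbafex/ → sixaaroigibafex.
Rule 4 (final e-epenthesis): the form ends in the consonant /x/, so [e] is inserted word-finally. /sixaaroigibafex/ → sixaaroigibafexe.

sixaaroigibafexe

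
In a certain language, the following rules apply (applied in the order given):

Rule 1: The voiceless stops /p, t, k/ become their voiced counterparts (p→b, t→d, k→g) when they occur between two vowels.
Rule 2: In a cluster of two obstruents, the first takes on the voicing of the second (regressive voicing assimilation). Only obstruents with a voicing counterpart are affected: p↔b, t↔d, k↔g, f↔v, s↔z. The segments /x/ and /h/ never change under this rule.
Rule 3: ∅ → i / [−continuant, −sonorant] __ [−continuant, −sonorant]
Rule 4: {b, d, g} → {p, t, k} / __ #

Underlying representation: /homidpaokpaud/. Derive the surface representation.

Rule 1 (intervocalic voicing): no segment meets the environment; /homidpaokpaud/ is unchanged.
Rule 2 (regressive voicing assimilation): /d/ precedes the voiceless obstruent /p/, so it devoices to [t] by assimilation. /homidpaokpaud/ → homitpaokpaud.
Rule 3 (stop-cluster i-epenthesis): /t/ and /p/ form a stop–stop cluster, so [i] is inserted between them. /k/ and /p/ form a stop–stop cluster, so [i] is inserted between them. /homitpaokpaud/ → homitipaokipaud.
Rule 4 (final devoicing): /d/ is a voiced stop in word-final position, so it devoices to [t]. /homitipaokipaud/ → homitipaokipaut.

homitipaokipaut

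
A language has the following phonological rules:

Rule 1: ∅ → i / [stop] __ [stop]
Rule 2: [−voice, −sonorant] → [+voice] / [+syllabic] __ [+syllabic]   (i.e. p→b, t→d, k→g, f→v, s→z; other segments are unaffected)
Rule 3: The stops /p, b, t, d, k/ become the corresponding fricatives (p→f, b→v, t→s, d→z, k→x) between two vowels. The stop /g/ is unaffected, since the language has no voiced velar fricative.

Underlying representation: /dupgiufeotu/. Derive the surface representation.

Rule 1 (stop-cluster i-epenthesis): /p/ and /g/ form a stop–stop cluster, so [i] is inserted between them. /dupgiufeotu/ → dupigiufeotu.
Rule 2 (intervocalic voicing): /p/ is a voiceless obstruent between vowels /u/ and /i/, so it voices to [b]. /f/ is a voiceless obstruent between vowels /u/ and /e/, so it voices to [v]. /t/ is a voiceless obstruent between vowels /o/ and /u/, so it voices to [d]. /dupigiufeotu/ → dubigiuveodu.
Rule 3 (intervocalic spirantization): /b/ is a stop between vowels /u/ and /i/, so it spirantizes to the fricative [v]. /d/ is a stop between vowels /o/ and /u/, so it spirantizes to the fricative [z]. /dubigiuveodu/ → duvigiuveozu.

duvigiuveozu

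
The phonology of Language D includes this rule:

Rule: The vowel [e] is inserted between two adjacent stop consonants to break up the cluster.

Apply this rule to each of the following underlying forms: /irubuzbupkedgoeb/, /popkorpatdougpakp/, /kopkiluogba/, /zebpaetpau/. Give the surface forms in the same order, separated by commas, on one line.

/irubuzbupkedgoeb/: /p/ and /k/ form a stop–stop cluster, so [e] is inserted between them. /d/ and /g/ form a stop–stop cluster, so [e] is inserted between them. → [irubuzbupekedegoeb].
/popkorpatdougpakp/: /p/ and /k/ form a stop–stop cluster, so [e] is inserted between them. /t/ and /d/ form a stop–stop cluster, so [e] is inserted between them. /g/ and /p/ form a stop–stop cluster, so [e] is inserted between them. /k/ and /p/ form a stop–stop cluster, so [e] is inserted between them. → [popekorpatedougepakep].
/kopkiluogba/: /p/ and /k/ form a stop–stop cluster, so [e] is inserted between them. /g/ and /b/ form a stop–stop cluster, so [e] is inserted between them. → [kopekiluogeba].
/zebpaetpau/: /b/ and /p/ form a stop–stop cluster, so [e] is inserted between them. /t/ and /p/ form a stop–stop cluster, so [e] is inserted between them. → [zebepaetepau].

irubuzbupekedegoeb, popekorpatedougepakep, kopekiluogeba, zebepaetepau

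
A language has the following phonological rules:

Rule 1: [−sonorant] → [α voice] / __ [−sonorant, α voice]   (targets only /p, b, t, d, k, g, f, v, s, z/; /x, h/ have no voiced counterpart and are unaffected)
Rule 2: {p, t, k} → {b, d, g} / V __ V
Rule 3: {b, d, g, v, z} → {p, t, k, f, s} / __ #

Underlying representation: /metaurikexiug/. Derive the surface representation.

medaurigexiuk

Rule 1 (regressive voicing assimilation): no segment meets the environment; /metaurikexiug/ is unchanged.
Rule 2 (intervocalic voicing): /t/ is a voiceless stop between vowels /e/ and /a/, so it voices to [d]. /k/ is a voiceless stop between vowels /i/ and /e/, so it voices to [g]. /metaurikexiug/ → medaurigexiug.
Rule 3 (final devoicing): /g/ is a voiced obstruent in word-final position, so it devoices to [k]. /medaurigexiug/ → medaurigexiuk.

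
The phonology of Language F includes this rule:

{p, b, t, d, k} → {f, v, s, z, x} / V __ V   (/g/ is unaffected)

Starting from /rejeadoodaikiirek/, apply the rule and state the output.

Scanning /rejeadoodaikiirek/: /d/ is a stop between vowels /a/ and /o/, so it spirantizes to the fricative [z]; /d/ is a stop between vowels /o/ and /a/, so it spirantizes to the fricative [z]; /k/ is a stop between vowels /i/ and /i/, so it spirantizes to the fricative [x]; /k/ at position 17 is not in the conditioning environment.
Result: [rejeazoozaixiirek].

rejeazoozaixiirek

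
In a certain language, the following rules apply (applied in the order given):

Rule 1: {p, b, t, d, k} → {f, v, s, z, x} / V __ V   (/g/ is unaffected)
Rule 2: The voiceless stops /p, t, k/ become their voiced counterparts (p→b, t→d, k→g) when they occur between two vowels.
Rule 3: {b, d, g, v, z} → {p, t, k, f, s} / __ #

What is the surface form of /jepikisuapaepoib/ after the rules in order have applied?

jefixisuafaefoip

Rule 1 (intervocalic spirantization): /p/ is a stop between vowels /e/ and /i/, so it spirantizes to the fricative [f]. /k/ is a stop between vowels /i/ and /i/, so it spirantizes to the fricative [x]. /p/ is a stop between vowels /a/ and /a/, so it spirantizes to the fricative [f]. /p/ is a stop between vowels /e/ and /o/, so it spirantizes to the fricative [f]. /jepikisuapaepoib/ → jefixisuafaefoib.
Rule 2 (intervocalic voicing): no segment meets the environment; /jefixisuafaefoib/ is unchanged.
Rule 3 (final devoicing): /b/ is a voiced obstruent in word-final position, so it devoices to [p]. /jefixisuafaefoib/ → jefixisuafaefoip.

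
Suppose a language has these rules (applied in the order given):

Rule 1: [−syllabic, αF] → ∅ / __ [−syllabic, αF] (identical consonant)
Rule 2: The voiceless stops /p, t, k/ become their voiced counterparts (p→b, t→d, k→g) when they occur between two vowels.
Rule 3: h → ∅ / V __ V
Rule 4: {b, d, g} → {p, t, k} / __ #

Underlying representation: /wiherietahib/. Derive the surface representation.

Rule 1 (degemination): no segment meets the environment; /wiherietahib/ is unchanged.
Rule 2 (intervocalic voicing): /t/ is a voiceless stop between vowels /e/ and /a/, so it voices to [d]. /wiherietahib/ → wiheriedahib.
Rule 3 (intervocalic h-deletion): /h/ occurs between vowels /i/ and /e/, so it deletes. /h/ occurs between vowels /a/ and /i/, so it deletes. /wiheriedahib/ → wieriedaib.
Rule 4 (final devoicing): /b/ is a voiced stop in word-final position, so it devoices to [p]. /wieriedaib/ → wieriedaip.

wieriedaip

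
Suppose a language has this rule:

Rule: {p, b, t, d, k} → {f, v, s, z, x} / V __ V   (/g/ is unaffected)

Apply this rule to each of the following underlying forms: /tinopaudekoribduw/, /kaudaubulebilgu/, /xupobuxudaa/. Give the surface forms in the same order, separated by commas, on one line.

tinofauzexoribduw, kauzauvulevilgu, xufovuxuzaa

/tinopaudekoribduw/: /p/ is a stop between vowels /o/ and /a/, so it spirantizes to the fricative [f]. /d/ is a stop between vowels /u/ and /e/, so it spirantizes to the fricative [z]. /k/ is a stop between vowels /e/ and /o/, so it spirantizes to the fricative [x]. → [tinofauzexoribduw].
/kaudaubulebilgu/: /d/ is a stop between vowels /u/ and /a/, so it spirantizes to the fricative [z]. /b/ is a stop between vowels /u/ and /u/, so it spirantizes to the fricative [v]. /b/ is a stop between vowels /e/ and /i/, so it spirantizes to the fricative [v]. → [kauzauvulevilgu].
/xupobuxudaa/: /p/ is a stop between vowels /u/ and /o/, so it spirantizes to the fricative [f]. /b/ is a stop between vowels /o/ and /u/, so it spirantizes to the fricative [v]. /d/ is a stop between vowels /u/ and /a/, so it spirantizes to the fricative [z]. → [xufovuxuzaa].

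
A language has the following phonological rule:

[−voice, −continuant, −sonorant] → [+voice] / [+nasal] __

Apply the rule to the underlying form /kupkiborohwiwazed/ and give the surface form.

kupkiborohwiwazed

No segment of /kupkiborohwiwazed/ meets the structural description of the rule, so the form surfaces unchanged.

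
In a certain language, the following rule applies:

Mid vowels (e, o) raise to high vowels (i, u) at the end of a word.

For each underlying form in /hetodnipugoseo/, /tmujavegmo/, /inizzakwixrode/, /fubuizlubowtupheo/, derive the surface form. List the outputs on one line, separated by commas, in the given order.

hetodnipugoseu, tmujavegmu, inizzakwixrodi, fubuizlubowtupheu

/hetodnipugoseo/: /o/ is a mid vowel in word-final position, so it raises to [u]. → [hetodnipugoseu].
/tmujavegmo/: /o/ is a mid vowel in word-final position, so it raises to [u]. → [tmujavegmu].
/inizzakwixrode/: /e/ is a mid vowel in word-final position, so it raises to [i]. → [inizzakwixrodi].
/fubuizlubowtupheo/: /o/ is a mid vowel in word-final position, so it raises to [u]. → [fubuizlubowtupheu].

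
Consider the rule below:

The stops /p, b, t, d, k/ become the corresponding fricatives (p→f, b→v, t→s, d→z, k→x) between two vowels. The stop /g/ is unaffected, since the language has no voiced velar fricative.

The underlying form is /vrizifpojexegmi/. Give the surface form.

vrizifpojexegmi

No segment of /vrizifpojexegmi/ meets the structural description of the rule, so the form surfaces unchanged.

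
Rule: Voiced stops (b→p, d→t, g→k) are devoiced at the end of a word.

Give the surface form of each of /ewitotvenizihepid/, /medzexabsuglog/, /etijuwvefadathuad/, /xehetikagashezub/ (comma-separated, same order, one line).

/ewitotvenizihepid/: /d/ is a voiced stop in word-final position, so it devoices to [t]. → [ewitotvenizihepit].
/medzexabsuglog/: /g/ is a voiced stop in word-final position, so it devoices to [k]. → [medzexabsuglok].
/etijuwvefadathuad/: /d/ is a voiced stop in word-final position, so it devoices to [t]. → [etijuwvefadathuat].
/xehetikagashezub/: /b/ is a voiced stop in word-final position, so it devoices to [p]. → [xehetikagashezup].

ewitotvenizihepit, medzexabsuglok, etijuwvefadathuat, xehetikagashezup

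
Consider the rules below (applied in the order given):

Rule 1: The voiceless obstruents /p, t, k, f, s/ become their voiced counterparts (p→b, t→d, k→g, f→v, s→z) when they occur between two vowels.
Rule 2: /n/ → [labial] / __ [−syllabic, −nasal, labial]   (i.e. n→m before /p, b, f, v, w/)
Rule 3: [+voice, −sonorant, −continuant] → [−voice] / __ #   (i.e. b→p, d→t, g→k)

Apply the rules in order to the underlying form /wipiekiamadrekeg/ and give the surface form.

wibiegiamadregek

Rule 1 (intervocalic voicing): /p/ is a voiceless obstruent between vowels /i/ and /i/, so it voices to [b]. /k/ is a voiceless obstruent between vowels /e/ and /i/, so it voices to [g]. /k/ is a voiceless obstruent between vowels /e/ and /e/, so it voices to [g]. /wipiekiamadrekeg/ → wibiegiamadregeg.
Rule 2 (nasal place assimilation): no segment meets the environment; /wibiegiamadregeg/ is unchanged.
Rule 3 (final devoicing): /g/ is a voiced stop in word-final position, so it devoices to [k]. /wibiegiamadregeg/ → wibiegiamadregek.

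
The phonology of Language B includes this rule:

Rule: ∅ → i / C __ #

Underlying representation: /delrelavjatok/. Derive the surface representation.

the form ends in the consonant /k/, so [i] is inserted word-finally.
Surface form: [delrelavjatoki].

delrelavjatoki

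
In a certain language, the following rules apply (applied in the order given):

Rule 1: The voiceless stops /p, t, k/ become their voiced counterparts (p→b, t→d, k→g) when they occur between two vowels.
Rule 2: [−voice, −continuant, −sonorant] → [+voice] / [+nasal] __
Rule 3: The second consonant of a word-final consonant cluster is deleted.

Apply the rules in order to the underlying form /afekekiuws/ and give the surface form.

Rule 1 (intervocalic voicing): /k/ is a voiceless stop between vowels /e/ and /e/, so it voices to [g]. /k/ is a voiceless stop between vowels /e/ and /i/, so it voices to [g]. /afekekiuws/ → afegegiuws.
Rule 2 (post-nasal voicing): no segment meets the environment; /afegegiuws/ is unchanged.
Rule 3 (final cluster simplification): /s/ is the second consonant of a word-final cluster /ws/, so it deletes. /afegegiuws/ → afegegiuw.

afegegiuw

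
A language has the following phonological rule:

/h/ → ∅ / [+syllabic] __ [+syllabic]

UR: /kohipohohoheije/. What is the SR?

/h/ occurs between vowels /o/ and /i/, so it deletes.
/h/ occurs between vowels /o/ and /o/, so it deletes.
/h/ occurs between vowels /o/ and /o/, so it deletes.
/h/ occurs between vowels /o/ and /e/, so it deletes.
Surface form: [koipoooeije].

koipoooeije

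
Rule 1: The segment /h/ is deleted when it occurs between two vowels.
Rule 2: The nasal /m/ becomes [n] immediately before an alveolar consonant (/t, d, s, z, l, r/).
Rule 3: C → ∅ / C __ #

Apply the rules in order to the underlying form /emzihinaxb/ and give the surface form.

Rule 1 (intervocalic h-deletion): /h/ occurs between vowels /i/ and /i/, so it deletes. /emzihinaxb/ → emziinaxb.
Rule 2 (nasal place assimilation): /m/ precedes the alveolar consonant /z/, so it assimilates in place to [n]. /emziinaxb/ → enziinaxb.
Rule 3 (final cluster simplification): /b/ is the second consonant of a word-final cluster /xb/, so it deletes. /enziinaxb/ → enziinax.

enziinax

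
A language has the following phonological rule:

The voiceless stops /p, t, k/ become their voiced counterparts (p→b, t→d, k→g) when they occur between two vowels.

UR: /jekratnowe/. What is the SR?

jekratnowe

No segment of /jekratnowe/ meets the structural description of the rule, so the form surfaces unchanged.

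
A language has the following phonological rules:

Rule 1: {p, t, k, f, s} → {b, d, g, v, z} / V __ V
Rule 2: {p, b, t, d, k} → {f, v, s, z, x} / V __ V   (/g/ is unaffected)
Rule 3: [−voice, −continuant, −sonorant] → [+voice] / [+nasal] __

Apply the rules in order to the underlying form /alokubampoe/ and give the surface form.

aloguvamboe

Rule 1 (intervocalic voicing): /k/ is a voiceless obstruent between vowels /o/ and /u/, so it voices to [g]. /alokubampoe/ → alogubampoe.
Rule 2 (intervocalic spirantization): /b/ is a stop between vowels /u/ and /a/, so it spirantizes to the fricative [v]. /alogubampoe/ → aloguvampoe.
Rule 3 (post-nasal voicing): /p/ is a voiceless stop immediately after the nasal /m/, so it voices to [b]. /aloguvampoe/ → aloguvamboe.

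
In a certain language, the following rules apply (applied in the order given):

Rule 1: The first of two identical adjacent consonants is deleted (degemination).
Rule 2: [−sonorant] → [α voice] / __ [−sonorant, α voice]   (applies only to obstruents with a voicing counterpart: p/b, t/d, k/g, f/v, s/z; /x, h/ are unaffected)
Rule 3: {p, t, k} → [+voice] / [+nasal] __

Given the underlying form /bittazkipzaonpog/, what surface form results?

Rule 1 (degemination): /tt/ is a geminate; the first /t/ deletes. /bittazkipzaonpog/ → bitazkipzaonpog.
Rule 2 (regressive voicing assimilation): /z/ precedes the voiceless obstruent /k/, so it devoices to [s] by assimilation. /p/ precedes the voiced obstruent /z/, so it voices to [b] by assimilation. /bitazkipzaonpog/ → bitaskibzaonpog.
Rule 3 (post-nasal voicing): /p/ is a voiceless stop immediately after the nasal /n/, so it voices to [b]. /bitaskibzaonpog/ → bitaskibzaonbog.

bitaskibzaonbog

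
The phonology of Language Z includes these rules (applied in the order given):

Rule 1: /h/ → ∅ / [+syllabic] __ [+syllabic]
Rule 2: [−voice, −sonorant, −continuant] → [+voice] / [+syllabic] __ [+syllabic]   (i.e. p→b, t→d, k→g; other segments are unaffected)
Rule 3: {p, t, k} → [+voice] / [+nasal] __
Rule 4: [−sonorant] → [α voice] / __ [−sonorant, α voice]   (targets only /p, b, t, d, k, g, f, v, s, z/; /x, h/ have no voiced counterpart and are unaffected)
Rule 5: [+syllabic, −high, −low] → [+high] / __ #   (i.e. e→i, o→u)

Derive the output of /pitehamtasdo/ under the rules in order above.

Rule 1 (intervocalic h-deletion): /h/ occurs between vowels /e/ and /a/, so it deletes. /pitehamtasdo/ → piteamtasdo.
Rule 2 (intervocalic voicing): /t/ is a voiceless stop between vowels /i/ and /e/, so it voices to [d]. /piteamtasdo/ → pideamtasdo.
Rule 3 (post-nasal voicing): /t/ is a voiceless stop immediately after the nasal /m/, so it voices to [d]. /pideamtasdo/ → pideamdasdo.
Rule 4 (regressive voicing assimilation): /s/ precedes the voiced obstruent /d/, so it voices to [z] by assimilation. /pideamdasdo/ → pideamdazdo.
Rule 5 (final vowel raising): /o/ is a mid vowel in word-final position, so it raises to [u]. /pideamdazdo/ → pideamdazdu.

pideamdazdu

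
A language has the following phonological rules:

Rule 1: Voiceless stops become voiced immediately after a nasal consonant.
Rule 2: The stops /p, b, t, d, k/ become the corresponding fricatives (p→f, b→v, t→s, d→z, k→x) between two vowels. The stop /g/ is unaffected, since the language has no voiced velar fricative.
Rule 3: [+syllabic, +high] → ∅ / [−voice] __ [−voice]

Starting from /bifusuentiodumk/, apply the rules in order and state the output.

bifsuendiozumg

Rule 1 (post-nasal voicing): /t/ is a voiceless stop immediately after the nasal /n/, so it voices to [d]. /k/ is a voiceless stop immediately after the nasal /m/, so it voices to [g]. /bifusuentiodumk/ → bifusuendiodumg.
Rule 2 (intervocalic spirantization): /d/ is a stop between vowels /o/ and /u/, so it spirantizes to the fricative [z]. /bifusuendiodumg/ → bifusuendiozumg.
Rule 3 (high vowel syncope): /u/ is a high vowel flanked by voiceless consonants /f/ and /s/, so it deletes. /bifusuendiozumg/ → bifsuendiozumg.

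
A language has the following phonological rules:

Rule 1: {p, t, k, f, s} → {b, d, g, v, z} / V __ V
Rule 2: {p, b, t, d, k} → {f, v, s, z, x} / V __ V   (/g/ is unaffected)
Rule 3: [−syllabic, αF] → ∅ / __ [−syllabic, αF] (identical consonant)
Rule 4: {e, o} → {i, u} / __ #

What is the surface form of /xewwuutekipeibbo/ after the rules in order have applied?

xewuuzegiveibu

Rule 1 (intervocalic voicing): /t/ is a voiceless obstruent between vowels /u/ and /e/, so it voices to [d]. /k/ is a voiceless obstruent between vowels /e/ and /i/, so it voices to [g]. /p/ is a voiceless obstruent between vowels /i/ and /e/, so it voices to [b]. /xewwuutekipeibbo/ → xewwuudegibeibbo.
Rule 2 (intervocalic spirantization): /d/ is a stop between vowels /u/ and /e/, so it spirantizes to the fricative [z]. /b/ is a stop between vowels /i/ and /e/, so it spirantizes to the fricative [v]. /xewwuudegibeibbo/ → xewwuuzegiveibbo.
Rule 3 (degemination): /ww/ is a geminate; the first /w/ deletes. /bb/ is a geminate; the first /b/ deletes. /xewwuuzegiveibbo/ → xewuuzegiveibo.
Rule 4 (final vowel raising): /o/ is a mid vowel in word-final position, so it raises to [u]. /xewuuzegiveibo/ → xewuuzegiveibu.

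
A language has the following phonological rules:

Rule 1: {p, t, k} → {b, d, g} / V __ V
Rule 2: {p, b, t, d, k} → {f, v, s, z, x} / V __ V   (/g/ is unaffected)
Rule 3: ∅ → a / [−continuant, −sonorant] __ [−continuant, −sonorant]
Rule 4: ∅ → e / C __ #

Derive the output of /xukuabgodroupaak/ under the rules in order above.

xuguabagodrouvaake

Rule 1 (intervocalic voicing): /k/ is a voiceless stop between vowels /u/ and /u/, so it voices to [g]. /p/ is a voiceless stop between vowels /u/ and /a/, so it voices to [b]. /xukuabgodroupaak/ → xuguabgodroubaak.
Rule 2 (intervocalic spirantization): /b/ is a stop between vowels /u/ and /a/, so it spirantizes to the fricative [v]. /xuguabgodroubaak/ → xuguabgodrouvaak.
Rule 3 (stop-cluster a-epenthesis): /b/ and /g/ form a stop–stop cluster, so [a] is inserted between them. /xuguabgodrouvaak/ → xuguabagodrouvaak.
Rule 4 (final e-epenthesis): the form ends in the consonant /k/, so [e] is inserted word-finally. /xuguabagodrouvaak/ → xuguabagodrouvaake.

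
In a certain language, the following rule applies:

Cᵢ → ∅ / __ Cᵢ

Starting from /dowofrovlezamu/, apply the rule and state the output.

No segment of /dowofrovlezamu/ meets the structural description of the rule, so the form surfaces unchanged.

dowofrovlezamu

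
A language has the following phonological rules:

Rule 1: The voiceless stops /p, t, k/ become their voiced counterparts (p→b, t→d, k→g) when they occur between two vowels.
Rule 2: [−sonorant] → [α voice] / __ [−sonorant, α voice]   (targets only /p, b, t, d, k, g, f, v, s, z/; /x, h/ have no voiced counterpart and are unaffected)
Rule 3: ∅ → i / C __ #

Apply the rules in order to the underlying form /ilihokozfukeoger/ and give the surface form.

Rule 1 (intervocalic voicing): /k/ is a voiceless stop between vowels /o/ and /o/, so it voices to [g]. /k/ is a voiceless stop between vowels /u/ and /e/, so it voices to [g]. /ilihokozfukeoger/ → ilihogozfugeoger.
Rule 2 (regressive voicing assimilation): /z/ precedes the voiceless obstruent /f/, so it devoices to [s] by assimilation. /ilihogozfugeoger/ → ilihogosfugeoger.
Rule 3 (final i-epenthesis): the form ends in the consonant /r/, so [i] is inserted word-finally. /ilihogosfugeoger/ → ilihogosfugeogeri.

ilihogosfugeogeri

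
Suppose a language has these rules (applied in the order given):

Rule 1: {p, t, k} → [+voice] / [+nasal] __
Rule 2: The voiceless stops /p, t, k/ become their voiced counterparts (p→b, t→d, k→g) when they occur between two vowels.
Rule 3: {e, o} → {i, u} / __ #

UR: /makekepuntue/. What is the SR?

magegebundui

Rule 1 (post-nasal voicing): /t/ is a voiceless stop immediately after the nasal /n/, so it voices to [d]. /makekepuntue/ → makekepundue.
Rule 2 (intervocalic voicing): /k/ is a voiceless stop between vowels /a/ and /e/, so it voices to [g]. /k/ is a voiceless stop between vowels /e/ and /e/, so it voices to [g]. /p/ is a voiceless stop between vowels /e/ and /u/, so it voices to [b]. /makekepundue/ → magegebundue.
Rule 3 (final vowel raising): /e/ is a mid vowel in word-final position, so it raises to [i]. /magegebundue/ → magegebundui.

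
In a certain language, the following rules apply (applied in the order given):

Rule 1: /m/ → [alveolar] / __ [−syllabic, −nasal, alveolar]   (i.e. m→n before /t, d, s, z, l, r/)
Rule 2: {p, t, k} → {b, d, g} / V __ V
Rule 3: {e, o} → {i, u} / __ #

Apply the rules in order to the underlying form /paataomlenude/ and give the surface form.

paadaonlenudi

Rule 1 (nasal place assimilation): /m/ precedes the alveolar consonant /l/, so it assimilates in place to [n]. /paataomlenude/ → paataonlenude.
Rule 2 (intervocalic voicing): /t/ is a voiceless stop between vowels /a/ and /a/, so it voices to [d]. /paataonlenude/ → paadaonlenude.
Rule 3 (final vowel raising): /e/ is a mid vowel in word-final position, so it raises to [i]. /paadaonlenude/ → paadaonlenudi.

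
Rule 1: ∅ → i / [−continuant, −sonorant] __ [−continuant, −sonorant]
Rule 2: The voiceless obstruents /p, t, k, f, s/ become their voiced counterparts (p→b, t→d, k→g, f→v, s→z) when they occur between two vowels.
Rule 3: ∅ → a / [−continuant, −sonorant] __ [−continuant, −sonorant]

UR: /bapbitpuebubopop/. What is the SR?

babibidibuebubobop

Rule 1 (stop-cluster i-epenthesis): /p/ and /b/ form a stop–stop cluster, so [i] is inserted between them. /t/ and /p/ form a stop–stop cluster, so [i] is inserted between them. /bapbitpuebubopop/ → bapibitipuebubopop.
Rule 2 (intervocalic voicing): /p/ is a voiceless obstruent between vowels /a/ and /i/, so it voices to [b]. /t/ is a voiceless obstruent between vowels /i/ and /i/, so it voices to [d]. /p/ is a voiceless obstruent between vowels /i/ and /u/, so it voices to [b]. /p/ is a voiceless obstruent between vowels /o/ and /o/, so it voices to [b]. /bapibitipuebubopop/ → babibidibuebubobop.
Rule 3 (stop-cluster a-epenthesis): no segment meets the environment; /babibidibuebubobop/ is unchanged.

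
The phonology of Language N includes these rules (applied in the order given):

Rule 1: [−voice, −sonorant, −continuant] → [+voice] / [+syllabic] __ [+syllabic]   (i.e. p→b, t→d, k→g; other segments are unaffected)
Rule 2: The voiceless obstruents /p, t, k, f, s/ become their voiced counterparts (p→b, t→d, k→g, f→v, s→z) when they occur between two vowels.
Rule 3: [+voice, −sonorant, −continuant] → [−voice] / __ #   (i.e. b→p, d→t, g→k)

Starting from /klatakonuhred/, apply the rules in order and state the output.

kladagonuhret

Rule 1 (intervocalic voicing): /t/ is a voiceless stop between vowels /a/ and /a/, so it voices to [d]. /k/ is a voiceless stop between vowels /a/ and /o/, so it voices to [g]. /klatakonuhred/ → kladagonuhred.
Rule 2 (intervocalic voicing): no segment meets the environment; /kladagonuhred/ is unchanged.
Rule 3 (final devoicing): /d/ is a voiced stop in word-final position, so it devoices to [t]. /kladagonuhred/ → kladagonuhret.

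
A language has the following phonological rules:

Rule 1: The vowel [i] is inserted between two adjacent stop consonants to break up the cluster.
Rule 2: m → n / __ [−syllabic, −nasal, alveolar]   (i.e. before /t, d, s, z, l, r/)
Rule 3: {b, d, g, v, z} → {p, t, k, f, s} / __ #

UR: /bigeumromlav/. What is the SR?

bigeunronlaf

Rule 1 (stop-cluster i-epenthesis): no segment meets the environment; /bigeumromlav/ is unchanged.
Rule 2 (nasal place assimilation): /m/ precedes the alveolar consonant /r/, so it assimilates in place to [n]. /m/ precedes the alveolar consonant /l/, so it assimilates in place to [n]. /bigeumromlav/ → bigeunronlav.
Rule 3 (final devoicing): /v/ is a voiced obstruent in word-final position, so it devoices to [f]. /bigeunronlav/ → bigeunronlaf.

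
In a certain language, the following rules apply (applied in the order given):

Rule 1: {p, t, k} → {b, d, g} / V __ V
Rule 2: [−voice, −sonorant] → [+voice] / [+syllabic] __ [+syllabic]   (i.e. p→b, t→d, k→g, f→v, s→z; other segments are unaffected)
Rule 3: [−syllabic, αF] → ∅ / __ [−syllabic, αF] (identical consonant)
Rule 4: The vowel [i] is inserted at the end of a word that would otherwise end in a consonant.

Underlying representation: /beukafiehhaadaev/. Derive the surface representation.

Rule 1 (intervocalic voicing): /k/ is a voiceless stop between vowels /u/ and /a/, so it voices to [g]. /beukafiehhaadaev/ → beugafiehhaadaev.
Rule 2 (intervocalic voicing): /f/ is a voiceless obstruent between vowels /a/ and /i/, so it voices to [v]. /beugafiehhaadaev/ → beugaviehhaadaev.
Rule 3 (degemination): /hh/ is a geminate; the first /h/ deletes. /beugaviehhaadaev/ → beugaviehaadaev.
Rule 4 (final i-epenthesis): the form ends in the consonant /v/, so [i] is inserted word-finally. /beugaviehaadaev/ → beugaviehaadaevi.

beugaviehaadaevi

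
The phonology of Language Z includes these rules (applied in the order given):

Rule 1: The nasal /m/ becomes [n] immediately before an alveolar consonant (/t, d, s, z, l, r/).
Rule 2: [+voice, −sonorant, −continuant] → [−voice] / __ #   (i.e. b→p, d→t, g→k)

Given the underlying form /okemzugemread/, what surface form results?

Rule 1 (nasal place assimilation): /m/ precedes the alveolar consonant /z/, so it assimilates in place to [n]. /m/ precedes the alveolar consonant /r/, so it assimilates in place to [n]. /okemzugemread/ → okenzugenread.
Rule 2 (final devoicing): /d/ is a voiced stop in word-final position, so it devoices to [t]. /okenzugenread/ → okenzugenreat.

okenzugenreat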